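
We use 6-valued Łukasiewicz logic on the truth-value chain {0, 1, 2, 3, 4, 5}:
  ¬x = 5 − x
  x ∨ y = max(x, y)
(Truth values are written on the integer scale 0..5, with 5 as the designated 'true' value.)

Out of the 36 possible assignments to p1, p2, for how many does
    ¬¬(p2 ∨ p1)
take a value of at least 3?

value 5: 11 assignments (counts)
value 4: 9 assignments (counts)
value 3: 7 assignments (counts)
value 2: 5 assignments
value 1: 3 assignments
value 0: 1 assignment
So 27 of the 36 assignments meet the threshold.

27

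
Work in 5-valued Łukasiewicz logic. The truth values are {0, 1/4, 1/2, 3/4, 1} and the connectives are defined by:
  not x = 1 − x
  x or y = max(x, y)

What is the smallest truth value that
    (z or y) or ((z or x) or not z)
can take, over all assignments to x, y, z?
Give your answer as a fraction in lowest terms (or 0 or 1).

Take x = 0, y = 0, z = 1/2:
z or y = 1/2 or 0 = 1/2
z or x = 1/2 or 0 = 1/2
not z = not 1/2 = 1/2
(z or x) or not z = 1/2 or 1/2 = 1/2
(z or y) or ((z or x) or not z) = 1/2 or 1/2 = 1/2
No assignment yields a value below 1/2, so this is the minimum.

1/2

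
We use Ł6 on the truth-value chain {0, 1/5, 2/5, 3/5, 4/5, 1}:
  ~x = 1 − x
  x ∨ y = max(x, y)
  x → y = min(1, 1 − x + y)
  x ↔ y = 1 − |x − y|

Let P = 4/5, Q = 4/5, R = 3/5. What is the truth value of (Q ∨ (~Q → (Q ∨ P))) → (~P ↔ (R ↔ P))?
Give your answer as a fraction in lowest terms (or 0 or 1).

~Q = ~4/5 = 1/5
Q ∨ P = 4/5 ∨ 4/5 = 4/5
~Q → (Q ∨ P) = 1/5 → 4/5 = 1
Q ∨ (~Q → (Q ∨ P)) = 4/5 ∨ 1 = 1
~P = ~4/5 = 1/5
R ↔ P = 3/5 ↔ 4/5 = 4/5
~P ↔ (R ↔ P) = 1/5 ↔ 4/5 = 2/5
(Q ∨ (~Q → (Q ∨ P))) → (~P ↔ (R ↔ P)) = 1 → 2/5 = 2/5

2/5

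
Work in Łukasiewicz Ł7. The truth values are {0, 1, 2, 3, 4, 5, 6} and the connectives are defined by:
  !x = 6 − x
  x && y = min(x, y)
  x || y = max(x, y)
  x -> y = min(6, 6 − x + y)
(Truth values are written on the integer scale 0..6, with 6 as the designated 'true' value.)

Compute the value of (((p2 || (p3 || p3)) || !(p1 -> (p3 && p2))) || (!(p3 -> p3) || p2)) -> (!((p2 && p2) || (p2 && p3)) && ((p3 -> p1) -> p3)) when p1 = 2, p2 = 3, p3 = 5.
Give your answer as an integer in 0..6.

p3 || p3 = 5 || 5 = 5
p2 || (p3 || p3) = 3 || 5 = 5
p3 && p2 = 5 && 3 = 3
p1 -> (p3 && p2) = 2 -> 3 = 6
!(p1 -> (p3 && p2)) = !6 = 0
(p2 || (p3 || p3)) || !(p1 -> (p3 && p2)) = 5 || 0 = 5
p3 -> p3 = 5 -> 5 = 6
!(p3 -> p3) = !6 = 0
!(p3 -> p3) || p2 = 0 || 3 = 3
((p2 || (p3 || p3)) || !(p1 -> (p3 && p2))) || (!(p3 -> p3) || p2) = 5 || 3 = 5
p2 && p2 = 3 && 3 = 3
p2 && p3 = 3 && 5 = 3
(p2 && p2) || (p2 && p3) = 3 || 3 = 3
!((p2 && p2) || (p2 && p3)) = !3 = 3
p3 -> p1 = 5 -> 2 = 3
(p3 -> p1) -> p3 = 3 -> 5 = 6
!((p2 && p2) || (p2 && p3)) && ((p3 -> p1) -> p3) = 3 && 6 = 3
(((p2 || (p3 || p3)) || !(p1 -> (p3 && p2))) || (!(p3 -> p3) || p2)) -> (!((p2 && p2) || (p2 && p3)) && ((p3 -> p1) -> p3)) = 5 -> 3 = 4

4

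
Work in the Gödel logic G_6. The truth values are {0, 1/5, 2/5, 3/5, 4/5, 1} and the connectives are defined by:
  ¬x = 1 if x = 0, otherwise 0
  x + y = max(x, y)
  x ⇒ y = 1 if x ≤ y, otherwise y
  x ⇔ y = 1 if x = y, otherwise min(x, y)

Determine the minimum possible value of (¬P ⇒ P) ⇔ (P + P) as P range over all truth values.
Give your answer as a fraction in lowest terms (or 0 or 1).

Take P = 1/5:
¬P = ¬1/5 = 0
¬P ⇒ P = 0 ⇒ 1/5 = 1
P + P = 1/5 + 1/5 = 1/5
(¬P ⇒ P) ⇔ (P + P) = 1 ⇔ 1/5 = 1/5
No assignment yields a value below 1/5, so this is the minimum.

1/5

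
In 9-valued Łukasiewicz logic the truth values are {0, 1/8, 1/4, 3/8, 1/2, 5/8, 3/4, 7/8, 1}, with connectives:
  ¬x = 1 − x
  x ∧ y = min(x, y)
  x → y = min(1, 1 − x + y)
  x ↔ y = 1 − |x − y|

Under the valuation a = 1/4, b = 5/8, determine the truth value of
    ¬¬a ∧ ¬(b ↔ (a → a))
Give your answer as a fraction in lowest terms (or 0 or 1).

1/4

¬a = ¬1/4 = 3/4
¬¬a = ¬3/4 = 1/4
a → a = 1/4 → 1/4 = 1
b ↔ (a → a) = 5/8 ↔ 1 = 5/8
¬(b ↔ (a → a)) = ¬5/8 = 3/8
¬¬a ∧ ¬(b ↔ (a → a)) = 1/4 ∧ 3/8 = 1/4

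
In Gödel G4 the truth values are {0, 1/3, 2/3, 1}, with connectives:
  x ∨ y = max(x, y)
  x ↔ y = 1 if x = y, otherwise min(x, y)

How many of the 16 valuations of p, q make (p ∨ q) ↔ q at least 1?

10

p = 0, q = 0 ↦ 1  ≥
p = 0, q = 1/3 ↦ 1  ≥
p = 0, q = 2/3 ↦ 1  ≥
p = 0, q = 1 ↦ 1  ≥
p = 1/3, q = 0 ↦ 0  <
p = 1/3, q = 1/3 ↦ 1  ≥
p = 1/3, q = 2/3 ↦ 1  ≥
p = 1/3, q = 1 ↦ 1  ≥
p = 2/3, q = 0 ↦ 0  <
p = 2/3, q = 1/3 ↦ 1/3  <
p = 2/3, q = 2/3 ↦ 1  ≥
p = 2/3, q = 1 ↦ 1  ≥
p = 1, q = 0 ↦ 0  <
p = 1, q = 1/3 ↦ 1/3  <
p = 1, q = 2/3 ↦ 2/3  <
p = 1, q = 1 ↦ 1  ≥
So 10 of the 16 assignments meet the threshold.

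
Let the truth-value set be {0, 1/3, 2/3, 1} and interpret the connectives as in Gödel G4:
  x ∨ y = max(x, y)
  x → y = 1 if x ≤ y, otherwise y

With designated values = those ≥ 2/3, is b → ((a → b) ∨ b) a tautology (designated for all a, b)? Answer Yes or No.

Yes

a = 0, b = 0 ↦ 1
a = 0, b = 1/3 ↦ 1
a = 0, b = 2/3 ↦ 1
a = 0, b = 1 ↦ 1
a = 1/3, b = 0 ↦ 1
a = 1/3, b = 1/3 ↦ 1
a = 1/3, b = 2/3 ↦ 1
a = 1/3, b = 1 ↦ 1
a = 2/3, b = 0 ↦ 1
a = 2/3, b = 1/3 ↦ 1
a = 2/3, b = 2/3 ↦ 1
a = 2/3, b = 1 ↦ 1
a = 1, b = 0 ↦ 1
a = 1, b = 1/3 ↦ 1
a = 1, b = 2/3 ↦ 1
a = 1, b = 1 ↦ 1
Every assignment gives a value ≥ 2/3.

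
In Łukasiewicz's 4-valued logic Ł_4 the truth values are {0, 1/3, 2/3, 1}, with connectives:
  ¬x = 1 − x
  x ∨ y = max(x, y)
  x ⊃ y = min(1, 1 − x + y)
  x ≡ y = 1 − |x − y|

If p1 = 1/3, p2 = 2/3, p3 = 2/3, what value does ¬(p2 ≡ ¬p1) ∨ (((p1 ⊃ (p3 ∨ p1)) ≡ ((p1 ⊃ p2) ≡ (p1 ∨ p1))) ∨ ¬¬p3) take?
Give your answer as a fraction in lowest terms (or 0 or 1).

2/3

¬p1 = ¬1/3 = 2/3
p2 ≡ ¬p1 = 2/3 ≡ 2/3 = 1
¬(p2 ≡ ¬p1) = ¬1 = 0
p3 ∨ p1 = 2/3 ∨ 1/3 = 2/3
p1 ⊃ (p3 ∨ p1) = 1/3 ⊃ 2/3 = 1
p1 ⊃ p2 = 1/3 ⊃ 2/3 = 1
p1 ∨ p1 = 1/3 ∨ 1/3 = 1/3
(p1 ⊃ p2) ≡ (p1 ∨ p1) = 1 ≡ 1/3 = 1/3
(p1 ⊃ (p3 ∨ p1)) ≡ ((p1 ⊃ p2) ≡ (p1 ∨ p1)) = 1 ≡ 1/3 = 1/3
¬p3 = ¬2/3 = 1/3
¬¬p3 = ¬1/3 = 2/3
((p1 ⊃ (p3 ∨ p1)) ≡ ((p1 ⊃ p2) ≡ (p1 ∨ p1))) ∨ ¬¬p3 = 1/3 ∨ 2/3 = 2/3
¬(p2 ≡ ¬p1) ∨ (((p1 ⊃ (p3 ∨ p1)) ≡ ((p1 ⊃ p2) ≡ (p1 ∨ p1))) ∨ ¬¬p3) = 0 ∨ 2/3 = 2/3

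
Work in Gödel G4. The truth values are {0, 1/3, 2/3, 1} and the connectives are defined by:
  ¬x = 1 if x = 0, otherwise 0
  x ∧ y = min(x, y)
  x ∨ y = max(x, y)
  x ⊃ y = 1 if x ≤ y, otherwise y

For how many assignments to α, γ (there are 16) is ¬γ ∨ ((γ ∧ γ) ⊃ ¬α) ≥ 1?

α = 0, γ = 0 ↦ 1  ≥
α = 0, γ = 1/3 ↦ 1  ≥
α = 0, γ = 2/3 ↦ 1  ≥
α = 0, γ = 1 ↦ 1  ≥
α = 1/3, γ = 0 ↦ 1  ≥
α = 1/3, γ = 1/3 ↦ 0  <
α = 1/3, γ = 2/3 ↦ 0  <
α = 1/3, γ = 1 ↦ 0  <
α = 2/3, γ = 0 ↦ 1  ≥
α = 2/3, γ = 1/3 ↦ 0  <
α = 2/3, γ = 2/3 ↦ 0  <
α = 2/3, γ = 1 ↦ 0  <
α = 1, γ = 0 ↦ 1  ≥
α = 1, γ = 1/3 ↦ 0  <
α = 1, γ = 2/3 ↦ 0  <
α = 1, γ = 1 ↦ 0  <
So 7 of the 16 assignments meet the threshold.

7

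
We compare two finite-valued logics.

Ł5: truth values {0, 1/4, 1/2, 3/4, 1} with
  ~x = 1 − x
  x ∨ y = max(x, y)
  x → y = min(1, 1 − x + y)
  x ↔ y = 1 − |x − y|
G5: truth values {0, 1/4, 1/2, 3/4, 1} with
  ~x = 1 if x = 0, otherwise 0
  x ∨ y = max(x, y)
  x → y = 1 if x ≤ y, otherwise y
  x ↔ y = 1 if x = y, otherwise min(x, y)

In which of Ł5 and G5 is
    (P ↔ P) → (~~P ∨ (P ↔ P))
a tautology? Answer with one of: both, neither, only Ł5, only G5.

both

In Ł5: every assignment gives 1 — tautology.
In G5: every assignment gives 1 — tautology.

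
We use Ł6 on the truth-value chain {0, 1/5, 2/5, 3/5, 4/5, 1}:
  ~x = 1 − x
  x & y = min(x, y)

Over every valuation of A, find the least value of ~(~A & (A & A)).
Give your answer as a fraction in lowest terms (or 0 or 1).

Take A = 2/5:
~A = ~2/5 = 3/5
A & A = 2/5 & 2/5 = 2/5
~A & (A & A) = 3/5 & 2/5 = 2/5
~(~A & (A & A)) = ~2/5 = 3/5
No assignment yields a value below 3/5, so this is the minimum.

3/5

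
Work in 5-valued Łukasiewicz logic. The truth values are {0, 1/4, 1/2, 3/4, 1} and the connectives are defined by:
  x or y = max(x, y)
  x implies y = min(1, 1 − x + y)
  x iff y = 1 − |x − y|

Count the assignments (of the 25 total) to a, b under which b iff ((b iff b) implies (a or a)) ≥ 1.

value 1: 5 assignments (counts)
value 3/4: 8 assignments
value 1/2: 6 assignments
value 1/4: 4 assignments
value 0: 2 assignments
So 5 of the 25 assignments meet the threshold.

5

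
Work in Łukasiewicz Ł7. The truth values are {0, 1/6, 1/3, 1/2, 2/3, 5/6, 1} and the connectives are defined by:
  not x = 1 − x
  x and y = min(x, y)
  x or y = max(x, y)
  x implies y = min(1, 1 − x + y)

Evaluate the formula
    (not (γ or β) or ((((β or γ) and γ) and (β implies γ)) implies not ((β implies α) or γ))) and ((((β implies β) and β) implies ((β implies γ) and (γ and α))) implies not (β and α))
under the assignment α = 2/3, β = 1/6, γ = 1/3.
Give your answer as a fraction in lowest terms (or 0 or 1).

2/3

γ or β = 1/3 or 1/6 = 1/3
not (γ or β) = not 1/3 = 2/3
β or γ = 1/6 or 1/3 = 1/3
(β or γ) and γ = 1/3 and 1/3 = 1/3
β implies γ = 1/6 implies 1/3 = 1
((β or γ) and γ) and (β implies γ) = 1/3 and 1 = 1/3
β implies α = 1/6 implies 2/3 = 1
(β implies α) or γ = 1 or 1/3 = 1
not ((β implies α) or γ) = not 1 = 0
(((β or γ) and γ) and (β implies γ)) implies not ((β implies α) or γ) = 1/3 implies 0 = 2/3
not (γ or β) or ((((β or γ) and γ) and (β implies γ)) implies not ((β implies α) or γ)) = 2/3 or 2/3 = 2/3
β implies β = 1/6 implies 1/6 = 1
(β implies β) and β = 1 and 1/6 = 1/6
β implies γ = 1/6 implies 1/3 = 1
γ and α = 1/3 and 2/3 = 1/3
(β implies γ) and (γ and α) = 1 and 1/3 = 1/3
((β implies β) and β) implies ((β implies γ) and (γ and α)) = 1/6 implies 1/3 = 1
β and α = 1/6 and 2/3 = 1/6
not (β and α) = not 1/6 = 5/6
(((β implies β) and β) implies ((β implies γ) and (γ and α))) implies not (β and α) = 1 implies 5/6 = 5/6
(not (γ or β) or ((((β or γ) and γ) and (β implies γ)) implies not ((β implies α) or γ))) and ((((β implies β) and β) implies ((β implies γ) and (γ and α))) implies not (β and α)) = 2/3 and 5/6 = 2/3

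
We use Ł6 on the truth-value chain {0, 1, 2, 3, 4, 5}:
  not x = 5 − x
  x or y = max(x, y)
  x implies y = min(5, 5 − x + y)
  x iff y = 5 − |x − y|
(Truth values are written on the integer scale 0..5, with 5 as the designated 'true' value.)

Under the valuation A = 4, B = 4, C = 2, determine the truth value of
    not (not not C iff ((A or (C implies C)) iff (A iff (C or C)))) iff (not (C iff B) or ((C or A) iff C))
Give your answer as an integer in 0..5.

not C = not 2 = 3
not not C = not 3 = 2
C implies C = 2 implies 2 = 5
A or (C implies C) = 4 or 5 = 5
C or C = 2 or 2 = 2
A iff (C or C) = 4 iff 2 = 3
(A or (C implies C)) iff (A iff (C or C)) = 5 iff 3 = 3
not not C iff ((A or (C implies C)) iff (A iff (C or C))) = 2 iff 3 = 4
not (not not C iff ((A or (C implies C)) iff (A iff (C or C)))) = not 4 = 1
C iff B = 2 iff 4 = 3
not (C iff B) = not 3 = 2
C or A = 2 or 4 = 4
(C or A) iff C = 4 iff 2 = 3
not (C iff B) or ((C or A) iff C) = 2 or 3 = 3
not (not not C iff ((A or (C implies C)) iff (A iff (C or C)))) iff (not (C iff B) or ((C or A) iff C)) = 1 iff 3 = 3

3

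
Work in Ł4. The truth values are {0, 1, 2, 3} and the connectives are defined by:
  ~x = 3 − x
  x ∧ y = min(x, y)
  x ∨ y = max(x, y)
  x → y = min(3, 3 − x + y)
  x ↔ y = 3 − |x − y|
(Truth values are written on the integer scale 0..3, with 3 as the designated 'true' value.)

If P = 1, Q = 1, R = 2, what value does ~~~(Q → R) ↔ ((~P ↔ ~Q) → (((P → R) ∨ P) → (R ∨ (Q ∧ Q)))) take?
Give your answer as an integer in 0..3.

Q → R = 1 → 2 = 3
~(Q → R) = ~3 = 0
~~(Q → R) = ~0 = 3
~~~(Q → R) = ~3 = 0
~P = ~1 = 2
~Q = ~1 = 2
~P ↔ ~Q = 2 ↔ 2 = 3
P → R = 1 → 2 = 3
(P → R) ∨ P = 3 ∨ 1 = 3
Q ∧ Q = 1 ∧ 1 = 1
R ∨ (Q ∧ Q) = 2 ∨ 1 = 2
((P → R) ∨ P) → (R ∨ (Q ∧ Q)) = 3 → 2 = 2
(~P ↔ ~Q) → (((P → R) ∨ P) → (R ∨ (Q ∧ Q))) = 3 → 2 = 2
~~~(Q → R) ↔ ((~P ↔ ~Q) → (((P → R) ∨ P) → (R ∨ (Q ∧ Q)))) = 0 ↔ 2 = 1

1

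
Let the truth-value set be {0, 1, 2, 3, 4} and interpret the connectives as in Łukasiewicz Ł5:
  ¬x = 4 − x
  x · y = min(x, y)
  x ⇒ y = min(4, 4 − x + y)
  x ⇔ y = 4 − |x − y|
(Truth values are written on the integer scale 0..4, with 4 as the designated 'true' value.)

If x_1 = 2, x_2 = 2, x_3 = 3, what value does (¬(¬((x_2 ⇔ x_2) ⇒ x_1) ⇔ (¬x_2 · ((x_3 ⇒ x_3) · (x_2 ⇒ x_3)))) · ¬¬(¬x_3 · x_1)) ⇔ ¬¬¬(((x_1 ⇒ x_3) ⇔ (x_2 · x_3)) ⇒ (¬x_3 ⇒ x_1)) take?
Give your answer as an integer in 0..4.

x_2 ⇔ x_2 = 2 ⇔ 2 = 4
(x_2 ⇔ x_2) ⇒ x_1 = 4 ⇒ 2 = 2
¬((x_2 ⇔ x_2) ⇒ x_1) = ¬2 = 2
¬x_2 = ¬2 = 2
x_3 ⇒ x_3 = 3 ⇒ 3 = 4
x_2 ⇒ x_3 = 2 ⇒ 3 = 4
(x_3 ⇒ x_3) · (x_2 ⇒ x_3) = 4 · 4 = 4
¬x_2 · ((x_3 ⇒ x_3) · (x_2 ⇒ x_3)) = 2 · 4 = 2
¬((x_2 ⇔ x_2) ⇒ x_1) ⇔ (¬x_2 · ((x_3 ⇒ x_3) · (x_2 ⇒ x_3))) = 2 ⇔ 2 = 4
¬(¬((x_2 ⇔ x_2) ⇒ x_1) ⇔ (¬x_2 · ((x_3 ⇒ x_3) · (x_2 ⇒ x_3)))) = ¬4 = 0
¬x_3 = ¬3 = 1
¬x_3 · x_1 = 1 · 2 = 1
¬(¬x_3 · x_1) = ¬1 = 3
¬¬(¬x_3 · x_1) = ¬3 = 1
¬(¬((x_2 ⇔ x_2) ⇒ x_1) ⇔ (¬x_2 · ((x_3 ⇒ x_3) · (x_2 ⇒ x_3)))) · ¬¬(¬x_3 · x_1) = 0 · 1 = 0
x_1 ⇒ x_3 = 2 ⇒ 3 = 4
x_2 · x_3 = 2 · 3 = 2
(x_1 ⇒ x_3) ⇔ (x_2 · x_3) = 4 ⇔ 2 = 2
¬x_3 = ¬3 = 1
¬x_3 ⇒ x_1 = 1 ⇒ 2 = 4
((x_1 ⇒ x_3) ⇔ (x_2 · x_3)) ⇒ (¬x_3 ⇒ x_1) = 2 ⇒ 4 = 4
¬(((x_1 ⇒ x_3) ⇔ (x_2 · x_3)) ⇒ (¬x_3 ⇒ x_1)) = ¬4 = 0
¬¬(((x_1 ⇒ x_3) ⇔ (x_2 · x_3)) ⇒ (¬x_3 ⇒ x_1)) = ¬0 = 4
¬¬¬(((x_1 ⇒ x_3) ⇔ (x_2 · x_3)) ⇒ (¬x_3 ⇒ x_1)) = ¬4 = 0
(¬(¬((x_2 ⇔ x_2) ⇒ x_1) ⇔ (¬x_2 · ((x_3 ⇒ x_3) · (x_2 ⇒ x_3)))) · ¬¬(¬x_3 · x_1)) ⇔ ¬¬¬(((x_1 ⇒ x_3) ⇔ (x_2 · x_3)) ⇒ (¬x_3 ⇒ x_1)) = 0 ⇔ 0 = 4

4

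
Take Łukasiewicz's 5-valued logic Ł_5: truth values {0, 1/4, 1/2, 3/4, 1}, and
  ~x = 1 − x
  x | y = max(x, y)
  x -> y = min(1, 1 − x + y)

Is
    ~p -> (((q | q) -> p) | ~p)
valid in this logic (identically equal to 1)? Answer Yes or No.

At p = 3/4, q = 1/4, for instance:
~p = ~3/4 = 1/4
q | q = 1/4 | 1/4 = 1/4
(q | q) -> p = 1/4 -> 3/4 = 1
((q | q) -> p) | ~p = 1 | 1/4 = 1
~p -> (((q | q) -> p) | ~p) = 1/4 -> 1 = 1
and checking the remaining 24 assignments likewise gives ≥ 1 in every case.

Yes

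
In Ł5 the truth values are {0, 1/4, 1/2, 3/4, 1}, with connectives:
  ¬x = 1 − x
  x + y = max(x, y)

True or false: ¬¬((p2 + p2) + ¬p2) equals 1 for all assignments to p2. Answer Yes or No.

Counterexample: take p2 = 1/4.
p2 + p2 = 1/4 + 1/4 = 1/4
¬p2 = ¬1/4 = 3/4
(p2 + p2) + ¬p2 = 1/4 + 3/4 = 3/4
¬((p2 + p2) + ¬p2) = ¬3/4 = 1/4
¬¬((p2 + p2) + ¬p2) = ¬1/4 = 3/4
This gives 3/4 ≠ 1.

No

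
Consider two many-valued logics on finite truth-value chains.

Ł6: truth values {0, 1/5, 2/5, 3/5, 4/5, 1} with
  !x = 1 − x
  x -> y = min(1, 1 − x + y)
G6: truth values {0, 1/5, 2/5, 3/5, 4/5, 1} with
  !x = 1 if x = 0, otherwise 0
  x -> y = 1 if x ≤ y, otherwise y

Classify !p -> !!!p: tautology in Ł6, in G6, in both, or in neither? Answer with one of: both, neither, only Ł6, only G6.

both

In Ł6: every assignment gives 1 — tautology.
In G6: every assignment gives 1 — tautology.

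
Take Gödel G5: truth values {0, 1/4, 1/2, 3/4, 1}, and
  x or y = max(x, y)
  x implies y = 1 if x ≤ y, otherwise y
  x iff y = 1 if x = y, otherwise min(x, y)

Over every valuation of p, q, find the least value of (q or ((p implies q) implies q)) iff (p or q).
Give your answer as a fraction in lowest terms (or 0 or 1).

Take p = 1/4, q = 0:
p implies q = 1/4 implies 0 = 0
(p implies q) implies q = 0 implies 0 = 1
q or ((p implies q) implies q) = 0 or 1 = 1
p or q = 1/4 or 0 = 1/4
(q or ((p implies q) implies q)) iff (p or q) = 1 iff 1/4 = 1/4
No assignment yields a value below 1/4, so this is the minimum.

1/4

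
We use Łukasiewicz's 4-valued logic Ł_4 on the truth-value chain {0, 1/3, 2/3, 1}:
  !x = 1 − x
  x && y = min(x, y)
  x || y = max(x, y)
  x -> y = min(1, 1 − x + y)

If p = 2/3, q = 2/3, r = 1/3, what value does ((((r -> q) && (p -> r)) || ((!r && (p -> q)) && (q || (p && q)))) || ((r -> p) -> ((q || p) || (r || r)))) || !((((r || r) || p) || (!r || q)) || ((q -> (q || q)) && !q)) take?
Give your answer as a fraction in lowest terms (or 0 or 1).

r -> q = 1/3 -> 2/3 = 1
p -> r = 2/3 -> 1/3 = 2/3
(r -> q) && (p -> r) = 1 && 2/3 = 2/3
!r = !1/3 = 2/3
p -> q = 2/3 -> 2/3 = 1
!r && (p -> q) = 2/3 && 1 = 2/3
p && q = 2/3 && 2/3 = 2/3
q || (p && q) = 2/3 || 2/3 = 2/3
(!r && (p -> q)) && (q || (p && q)) = 2/3 && 2/3 = 2/3
((r -> q) && (p -> r)) || ((!r && (p -> q)) && (q || (p && q))) = 2/3 || 2/3 = 2/3
r -> p = 1/3 -> 2/3 = 1
q || p = 2/3 || 2/3 = 2/3
r || r = 1/3 || 1/3 = 1/3
(q || p) || (r || r) = 2/3 || 1/3 = 2/3
(r -> p) -> ((q || p) || (r || r)) = 1 -> 2/3 = 2/3
(((r -> q) && (p -> r)) || ((!r && (p -> q)) && (q || (p && q)))) || ((r -> p) -> ((q || p) || (r || r))) = 2/3 || 2/3 = 2/3
r || r = 1/3 || 1/3 = 1/3
(r || r) || p = 1/3 || 2/3 = 2/3
!r = !1/3 = 2/3
!r || q = 2/3 || 2/3 = 2/3
((r || r) || p) || (!r || q) = 2/3 || 2/3 = 2/3
q || q = 2/3 || 2/3 = 2/3
q -> (q || q) = 2/3 -> 2/3 = 1
!q = !2/3 = 1/3
(q -> (q || q)) && !q = 1 && 1/3 = 1/3
(((r || r) || p) || (!r || q)) || ((q -> (q || q)) && !q) = 2/3 || 1/3 = 2/3
!((((r || r) || p) || (!r || q)) || ((q -> (q || q)) && !q)) = !2/3 = 1/3
((((r -> q) && (p -> r)) || ((!r && (p -> q)) && (q || (p && q)))) || ((r -> p) -> ((q || p) || (r || r)))) || !((((r || r) || p) || (!r || q)) || ((q -> (q || q)) && !q)) = 2/3 || 1/3 = 2/3

2/3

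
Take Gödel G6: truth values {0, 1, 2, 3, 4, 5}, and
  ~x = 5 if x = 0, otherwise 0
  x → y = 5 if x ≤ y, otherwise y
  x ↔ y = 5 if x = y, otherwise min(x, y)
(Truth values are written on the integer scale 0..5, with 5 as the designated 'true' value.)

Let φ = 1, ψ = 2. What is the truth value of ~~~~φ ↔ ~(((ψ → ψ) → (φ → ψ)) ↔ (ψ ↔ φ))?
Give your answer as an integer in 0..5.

0

~φ = ~1 = 0
~~φ = ~0 = 5
~~~φ = ~5 = 0
~~~~φ = ~0 = 5
ψ → ψ = 2 → 2 = 5
φ → ψ = 1 → 2 = 5
(ψ → ψ) → (φ → ψ) = 5 → 5 = 5
ψ ↔ φ = 2 ↔ 1 = 1
((ψ → ψ) → (φ → ψ)) ↔ (ψ ↔ φ) = 5 ↔ 1 = 1
~(((ψ → ψ) → (φ → ψ)) ↔ (ψ ↔ φ)) = ~1 = 0
~~~~φ ↔ ~(((ψ → ψ) → (φ → ψ)) ↔ (ψ ↔ φ)) = 5 ↔ 0 = 0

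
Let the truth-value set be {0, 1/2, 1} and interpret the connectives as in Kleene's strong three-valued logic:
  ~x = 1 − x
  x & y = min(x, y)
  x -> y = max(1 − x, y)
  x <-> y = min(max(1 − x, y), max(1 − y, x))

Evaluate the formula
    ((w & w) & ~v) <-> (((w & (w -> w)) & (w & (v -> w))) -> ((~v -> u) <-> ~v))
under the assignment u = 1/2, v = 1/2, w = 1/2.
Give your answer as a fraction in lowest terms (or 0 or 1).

1/2

w & w = 1/2 & 1/2 = 1/2
~v = ~1/2 = 1/2
(w & w) & ~v = 1/2 & 1/2 = 1/2
w -> w = 1/2 -> 1/2 = 1/2
w & (w -> w) = 1/2 & 1/2 = 1/2
v -> w = 1/2 -> 1/2 = 1/2
w & (v -> w) = 1/2 & 1/2 = 1/2
(w & (w -> w)) & (w & (v -> w)) = 1/2 & 1/2 = 1/2
~v = ~1/2 = 1/2
~v -> u = 1/2 -> 1/2 = 1/2
~v = ~1/2 = 1/2
(~v -> u) <-> ~v = 1/2 <-> 1/2 = 1/2
((w & (w -> w)) & (w & (v -> w))) -> ((~v -> u) <-> ~v) = 1/2 -> 1/2 = 1/2
((w & w) & ~v) <-> (((w & (w -> w)) & (w & (v -> w))) -> ((~v -> u) <-> ~v)) = 1/2 <-> 1/2 = 1/2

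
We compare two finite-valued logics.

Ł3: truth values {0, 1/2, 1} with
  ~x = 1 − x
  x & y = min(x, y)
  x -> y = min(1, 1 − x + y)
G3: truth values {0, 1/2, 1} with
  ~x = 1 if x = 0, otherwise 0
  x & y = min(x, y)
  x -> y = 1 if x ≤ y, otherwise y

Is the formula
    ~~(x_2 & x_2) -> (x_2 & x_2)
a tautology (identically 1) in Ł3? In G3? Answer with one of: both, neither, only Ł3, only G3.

only Ł3

In Ł3: every assignment gives 1 — tautology.
In G3: at x_2 = 1/2 the value is 1/2 — not a tautology.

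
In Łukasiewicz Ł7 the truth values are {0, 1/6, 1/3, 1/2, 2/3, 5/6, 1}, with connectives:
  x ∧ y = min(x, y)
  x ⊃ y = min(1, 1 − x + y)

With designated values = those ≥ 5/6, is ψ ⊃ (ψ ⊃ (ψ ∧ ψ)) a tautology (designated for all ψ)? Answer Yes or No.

ψ = 0 ↦ 1
ψ = 1/6 ↦ 1
ψ = 1/3 ↦ 1
ψ = 1/2 ↦ 1
ψ = 2/3 ↦ 1
ψ = 5/6 ↦ 1
ψ = 1 ↦ 1
Every assignment gives a value ≥ 5/6.

Yes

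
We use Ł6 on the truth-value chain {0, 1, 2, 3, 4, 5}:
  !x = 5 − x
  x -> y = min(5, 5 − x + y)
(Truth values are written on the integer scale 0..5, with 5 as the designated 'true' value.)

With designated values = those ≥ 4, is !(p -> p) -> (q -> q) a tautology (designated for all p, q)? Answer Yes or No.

Yes

At p = 1, q = 4, for instance:
p -> p = 1 -> 1 = 5
!(p -> p) = !5 = 0
q -> q = 4 -> 4 = 5
!(p -> p) -> (q -> q) = 0 -> 5 = 5
and checking the remaining 35 assignments likewise gives ≥ 4 in every case.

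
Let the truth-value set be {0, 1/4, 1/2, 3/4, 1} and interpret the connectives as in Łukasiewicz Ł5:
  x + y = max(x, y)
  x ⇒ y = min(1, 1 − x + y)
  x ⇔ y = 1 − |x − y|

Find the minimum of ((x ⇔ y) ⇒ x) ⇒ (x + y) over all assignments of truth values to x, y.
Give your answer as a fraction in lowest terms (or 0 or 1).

Take x = 1/2, y = 0:
x ⇔ y = 1/2 ⇔ 0 = 1/2
(x ⇔ y) ⇒ x = 1/2 ⇒ 1/2 = 1
x + y = 1/2 + 0 = 1/2
((x ⇔ y) ⇒ x) ⇒ (x + y) = 1 ⇒ 1/2 = 1/2
No assignment yields a value below 1/2, so this is the minimum.

1/2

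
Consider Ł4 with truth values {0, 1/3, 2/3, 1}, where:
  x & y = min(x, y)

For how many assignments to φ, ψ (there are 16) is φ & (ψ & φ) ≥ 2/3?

4

φ = 0, ψ = 0 ↦ 0  <
φ = 0, ψ = 1/3 ↦ 0  <
φ = 0, ψ = 2/3 ↦ 0  <
φ = 0, ψ = 1 ↦ 0  <
φ = 1/3, ψ = 0 ↦ 0  <
φ = 1/3, ψ = 1/3 ↦ 1/3  <
φ = 1/3, ψ = 2/3 ↦ 1/3  <
φ = 1/3, ψ = 1 ↦ 1/3  <
φ = 2/3, ψ = 0 ↦ 0  <
φ = 2/3, ψ = 1/3 ↦ 1/3  <
φ = 2/3, ψ = 2/3 ↦ 2/3  ≥
φ = 2/3, ψ = 1 ↦ 2/3  ≥
φ = 1, ψ = 0 ↦ 0  <
φ = 1, ψ = 1/3 ↦ 1/3  <
φ = 1, ψ = 2/3 ↦ 2/3  ≥
φ = 1, ψ = 1 ↦ 1  ≥
So 4 of the 16 assignments meet the threshold.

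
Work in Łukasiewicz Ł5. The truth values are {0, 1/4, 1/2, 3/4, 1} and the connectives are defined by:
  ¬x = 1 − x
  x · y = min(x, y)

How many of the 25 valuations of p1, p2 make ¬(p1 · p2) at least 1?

9

value 1: 9 assignments (counts)
value 3/4: 7 assignments
value 1/2: 5 assignments
value 1/4: 3 assignments
value 0: 1 assignment
So 9 of the 25 assignments meet the threshold.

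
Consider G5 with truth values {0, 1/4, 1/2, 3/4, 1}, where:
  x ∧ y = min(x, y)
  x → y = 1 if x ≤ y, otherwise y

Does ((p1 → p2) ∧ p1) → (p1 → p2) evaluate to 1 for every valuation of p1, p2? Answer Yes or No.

At p1 = 1/2, p2 = 0, for instance:
p1 → p2 = 1/2 → 0 = 0
(p1 → p2) ∧ p1 = 0 ∧ 1/2 = 0
((p1 → p2) ∧ p1) → (p1 → p2) = 0 → 0 = 1
and checking the remaining 24 assignments likewise gives ≥ 1 in every case.

Yes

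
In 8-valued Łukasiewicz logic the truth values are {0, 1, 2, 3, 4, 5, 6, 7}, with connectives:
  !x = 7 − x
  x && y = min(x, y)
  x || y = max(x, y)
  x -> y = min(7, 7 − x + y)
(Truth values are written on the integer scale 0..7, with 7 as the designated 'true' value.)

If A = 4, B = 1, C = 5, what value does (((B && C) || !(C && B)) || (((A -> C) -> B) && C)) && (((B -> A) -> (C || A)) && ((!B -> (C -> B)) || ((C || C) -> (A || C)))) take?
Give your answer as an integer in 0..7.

B && C = 1 && 5 = 1
C && B = 5 && 1 = 1
!(C && B) = !1 = 6
(B && C) || !(C && B) = 1 || 6 = 6
A -> C = 4 -> 5 = 7
(A -> C) -> B = 7 -> 1 = 1
((A -> C) -> B) && C = 1 && 5 = 1
((B && C) || !(C && B)) || (((A -> C) -> B) && C) = 6 || 1 = 6
B -> A = 1 -> 4 = 7
C || A = 5 || 4 = 5
(B -> A) -> (C || A) = 7 -> 5 = 5
!B = !1 = 6
C -> B = 5 -> 1 = 3
!B -> (C -> B) = 6 -> 3 = 4
C || C = 5 || 5 = 5
A || C = 4 || 5 = 5
(C || C) -> (A || C) = 5 -> 5 = 7
(!B -> (C -> B)) || ((C || C) -> (A || C)) = 4 || 7 = 7
((B -> A) -> (C || A)) && ((!B -> (C -> B)) || ((C || C) -> (A || C))) = 5 && 7 = 5
(((B && C) || !(C && B)) || (((A -> C) -> B) && C)) && (((B -> A) -> (C || A)) && ((!B -> (C -> B)) || ((C || C) -> (A || C)))) = 6 && 5 = 5

5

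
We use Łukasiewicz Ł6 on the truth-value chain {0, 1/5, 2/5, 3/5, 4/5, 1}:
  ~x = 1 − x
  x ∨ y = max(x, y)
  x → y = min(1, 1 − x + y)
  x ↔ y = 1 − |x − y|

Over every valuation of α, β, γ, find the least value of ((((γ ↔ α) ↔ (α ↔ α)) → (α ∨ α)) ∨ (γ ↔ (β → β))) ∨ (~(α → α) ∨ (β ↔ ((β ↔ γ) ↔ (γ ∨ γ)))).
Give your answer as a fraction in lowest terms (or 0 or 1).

Take α = 0, β = 0, γ = 2/5:
γ ↔ α = 2/5 ↔ 0 = 3/5
α ↔ α = 0 ↔ 0 = 1
(γ ↔ α) ↔ (α ↔ α) = 3/5 ↔ 1 = 3/5
α ∨ α = 0 ∨ 0 = 0
((γ ↔ α) ↔ (α ↔ α)) → (α ∨ α) = 3/5 → 0 = 2/5
β → β = 0 → 0 = 1
γ ↔ (β → β) = 2/5 ↔ 1 = 2/5
(((γ ↔ α) ↔ (α ↔ α)) → (α ∨ α)) ∨ (γ ↔ (β → β)) = 2/5 ∨ 2/5 = 2/5
α → α = 0 → 0 = 1
~(α → α) = ~1 = 0
β ↔ γ = 0 ↔ 2/5 = 3/5
γ ∨ γ = 2/5 ∨ 2/5 = 2/5
(β ↔ γ) ↔ (γ ∨ γ) = 3/5 ↔ 2/5 = 4/5
β ↔ ((β ↔ γ) ↔ (γ ∨ γ)) = 0 ↔ 4/5 = 1/5
~(α → α) ∨ (β ↔ ((β ↔ γ) ↔ (γ ∨ γ))) = 0 ∨ 1/5 = 1/5
((((γ ↔ α) ↔ (α ↔ α)) → (α ∨ α)) ∨ (γ ↔ (β → β))) ∨ (~(α → α) ∨ (β ↔ ((β ↔ γ) ↔ (γ ∨ γ)))) = 2/5 ∨ 1/5 = 2/5
No assignment yields a value below 2/5, so this is the minimum.

2/5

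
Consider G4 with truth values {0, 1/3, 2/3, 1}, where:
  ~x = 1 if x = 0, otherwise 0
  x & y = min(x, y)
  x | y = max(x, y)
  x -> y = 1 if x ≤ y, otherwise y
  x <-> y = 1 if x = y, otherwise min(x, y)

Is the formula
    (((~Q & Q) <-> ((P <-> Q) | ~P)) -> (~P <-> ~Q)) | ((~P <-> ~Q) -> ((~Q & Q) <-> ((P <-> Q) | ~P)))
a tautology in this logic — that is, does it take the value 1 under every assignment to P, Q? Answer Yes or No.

P = 0, Q = 0 ↦ 1
P = 0, Q = 1/3 ↦ 1
P = 0, Q = 2/3 ↦ 1
P = 0, Q = 1 ↦ 1
P = 1/3, Q = 0 ↦ 1
P = 1/3, Q = 1/3 ↦ 1
P = 1/3, Q = 2/3 ↦ 1
P = 1/3, Q = 1 ↦ 1
P = 2/3, Q = 0 ↦ 1
P = 2/3, Q = 1/3 ↦ 1
P = 2/3, Q = 2/3 ↦ 1
P = 2/3, Q = 1 ↦ 1
P = 1, Q = 0 ↦ 1
P = 1, Q = 1/3 ↦ 1
P = 1, Q = 2/3 ↦ 1
P = 1, Q = 1 ↦ 1
Every assignment gives a value ≥ 1.

Yes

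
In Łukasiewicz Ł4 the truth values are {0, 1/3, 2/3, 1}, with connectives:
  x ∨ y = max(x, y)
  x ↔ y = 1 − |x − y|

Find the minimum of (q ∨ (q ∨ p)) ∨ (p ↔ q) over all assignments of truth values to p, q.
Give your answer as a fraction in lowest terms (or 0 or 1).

2/3

Take p = 0, q = 1/3:
q ∨ p = 1/3 ∨ 0 = 1/3
q ∨ (q ∨ p) = 1/3 ∨ 1/3 = 1/3
p ↔ q = 0 ↔ 1/3 = 2/3
(q ∨ (q ∨ p)) ∨ (p ↔ q) = 1/3 ∨ 2/3 = 2/3
No assignment yields a value below 2/3, so this is the minimum.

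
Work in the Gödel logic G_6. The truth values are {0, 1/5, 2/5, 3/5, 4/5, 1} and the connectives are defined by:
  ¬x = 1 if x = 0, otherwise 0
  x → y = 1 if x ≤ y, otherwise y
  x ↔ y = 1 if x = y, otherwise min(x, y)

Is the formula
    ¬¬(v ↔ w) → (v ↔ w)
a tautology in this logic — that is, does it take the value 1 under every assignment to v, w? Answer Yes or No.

Counterexample: take v = 1/5, w = 2/5.
v ↔ w = 1/5 ↔ 2/5 = 1/5
¬(v ↔ w) = ¬1/5 = 0
¬¬(v ↔ w) = ¬0 = 1
¬¬(v ↔ w) → (v ↔ w) = 1 → 1/5 = 1/5
This gives 1/5 ≠ 1.

No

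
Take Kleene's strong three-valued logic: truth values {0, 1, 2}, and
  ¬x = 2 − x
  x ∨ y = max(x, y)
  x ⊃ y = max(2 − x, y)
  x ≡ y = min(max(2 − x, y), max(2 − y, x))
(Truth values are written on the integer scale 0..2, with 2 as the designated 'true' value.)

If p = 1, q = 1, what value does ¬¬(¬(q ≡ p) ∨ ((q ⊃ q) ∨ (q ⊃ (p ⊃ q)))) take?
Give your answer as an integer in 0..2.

q ≡ p = 1 ≡ 1 = 1
¬(q ≡ p) = ¬1 = 1
q ⊃ q = 1 ⊃ 1 = 1
p ⊃ q = 1 ⊃ 1 = 1
q ⊃ (p ⊃ q) = 1 ⊃ 1 = 1
(q ⊃ q) ∨ (q ⊃ (p ⊃ q)) = 1 ∨ 1 = 1
¬(q ≡ p) ∨ ((q ⊃ q) ∨ (q ⊃ (p ⊃ q))) = 1 ∨ 1 = 1
¬(¬(q ≡ p) ∨ ((q ⊃ q) ∨ (q ⊃ (p ⊃ q)))) = ¬1 = 1
¬¬(¬(q ≡ p) ∨ ((q ⊃ q) ∨ (q ⊃ (p ⊃ q)))) = ¬1 = 1

1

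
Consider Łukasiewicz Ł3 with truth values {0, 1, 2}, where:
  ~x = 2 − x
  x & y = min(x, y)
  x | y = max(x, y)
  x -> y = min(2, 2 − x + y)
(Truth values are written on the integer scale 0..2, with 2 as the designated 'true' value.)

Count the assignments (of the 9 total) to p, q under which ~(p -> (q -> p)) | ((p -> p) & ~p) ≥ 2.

3

p = 0, q = 0 ↦ 2  ≥
p = 0, q = 1 ↦ 2  ≥
p = 0, q = 2 ↦ 2  ≥
p = 1, q = 0 ↦ 1  <
p = 1, q = 1 ↦ 1  <
p = 1, q = 2 ↦ 1  <
p = 2, q = 0 ↦ 0  <
p = 2, q = 1 ↦ 0  <
p = 2, q = 2 ↦ 0  <
So 3 of the 9 assignments meet the threshold.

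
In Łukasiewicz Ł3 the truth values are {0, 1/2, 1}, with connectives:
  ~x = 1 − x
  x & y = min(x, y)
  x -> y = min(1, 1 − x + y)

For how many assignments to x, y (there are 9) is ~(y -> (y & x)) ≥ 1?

x = 0, y = 0 ↦ 0  <
x = 0, y = 1/2 ↦ 1/2  <
x = 0, y = 1 ↦ 1  ≥
x = 1/2, y = 0 ↦ 0  <
x = 1/2, y = 1/2 ↦ 0  <
x = 1/2, y = 1 ↦ 1/2  <
x = 1, y = 0 ↦ 0  <
x = 1, y = 1/2 ↦ 0  <
x = 1, y = 1 ↦ 0  <
So 1 of the 9 assignments meets the threshold.

1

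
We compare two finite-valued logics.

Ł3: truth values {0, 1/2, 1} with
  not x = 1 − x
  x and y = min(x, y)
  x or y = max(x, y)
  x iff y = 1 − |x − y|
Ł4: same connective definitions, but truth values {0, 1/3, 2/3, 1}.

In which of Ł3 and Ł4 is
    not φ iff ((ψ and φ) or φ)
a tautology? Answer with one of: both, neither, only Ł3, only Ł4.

neither

In Ł3: at φ = 0, ψ = 0 the value is 0 — not a tautology.
In Ł4: at φ = 0, ψ = 0 the value is 0 — not a tautology.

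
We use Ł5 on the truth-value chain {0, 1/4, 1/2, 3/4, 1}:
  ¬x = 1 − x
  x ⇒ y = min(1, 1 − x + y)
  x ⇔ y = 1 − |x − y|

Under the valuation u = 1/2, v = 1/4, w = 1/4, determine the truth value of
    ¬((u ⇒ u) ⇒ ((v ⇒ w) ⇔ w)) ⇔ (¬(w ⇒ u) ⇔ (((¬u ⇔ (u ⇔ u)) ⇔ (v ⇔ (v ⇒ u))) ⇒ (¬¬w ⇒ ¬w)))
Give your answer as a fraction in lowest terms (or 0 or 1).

u ⇒ u = 1/2 ⇒ 1/2 = 1
v ⇒ w = 1/4 ⇒ 1/4 = 1
(v ⇒ w) ⇔ w = 1 ⇔ 1/4 = 1/4
(u ⇒ u) ⇒ ((v ⇒ w) ⇔ w) = 1 ⇒ 1/4 = 1/4
¬((u ⇒ u) ⇒ ((v ⇒ w) ⇔ w)) = ¬1/4 = 3/4
w ⇒ u = 1/4 ⇒ 1/2 = 1
¬(w ⇒ u) = ¬1 = 0
¬u = ¬1/2 = 1/2
u ⇔ u = 1/2 ⇔ 1/2 = 1
¬u ⇔ (u ⇔ u) = 1/2 ⇔ 1 = 1/2
v ⇒ u = 1/4 ⇒ 1/2 = 1
v ⇔ (v ⇒ u) = 1/4 ⇔ 1 = 1/4
(¬u ⇔ (u ⇔ u)) ⇔ (v ⇔ (v ⇒ u)) = 1/2 ⇔ 1/4 = 3/4
¬w = ¬1/4 = 3/4
¬¬w = ¬3/4 = 1/4
¬w = ¬1/4 = 3/4
¬¬w ⇒ ¬w = 1/4 ⇒ 3/4 = 1
((¬u ⇔ (u ⇔ u)) ⇔ (v ⇔ (v ⇒ u))) ⇒ (¬¬w ⇒ ¬w) = 3/4 ⇒ 1 = 1
¬(w ⇒ u) ⇔ (((¬u ⇔ (u ⇔ u)) ⇔ (v ⇔ (v ⇒ u))) ⇒ (¬¬w ⇒ ¬w)) = 0 ⇔ 1 = 0
¬((u ⇒ u) ⇒ ((v ⇒ w) ⇔ w)) ⇔ (¬(w ⇒ u) ⇔ (((¬u ⇔ (u ⇔ u)) ⇔ (v ⇔ (v ⇒ u))) ⇒ (¬¬w ⇒ ¬w))) = 3/4 ⇔ 0 = 1/4

1/4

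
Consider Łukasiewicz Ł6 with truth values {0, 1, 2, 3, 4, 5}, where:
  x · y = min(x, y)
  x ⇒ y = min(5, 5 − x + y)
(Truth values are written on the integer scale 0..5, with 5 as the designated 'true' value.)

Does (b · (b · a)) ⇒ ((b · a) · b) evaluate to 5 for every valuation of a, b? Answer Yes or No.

Yes

At a = 5, b = 1, for instance:
b · a = 1 · 5 = 1
b · (b · a) = 1 · 1 = 1
(b · a) · b = 1 · 1 = 1
(b · (b · a)) ⇒ ((b · a) · b) = 1 ⇒ 1 = 5
and checking the remaining 35 assignments likewise gives ≥ 5 in every case.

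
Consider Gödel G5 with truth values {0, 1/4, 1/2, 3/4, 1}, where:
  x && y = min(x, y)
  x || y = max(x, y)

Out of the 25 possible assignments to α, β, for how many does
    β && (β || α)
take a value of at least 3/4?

10

value 1: 5 assignments (counts)
value 3/4: 5 assignments (counts)
value 1/2: 5 assignments
value 1/4: 5 assignments
value 0: 5 assignments
So 10 of the 25 assignments meet the threshold.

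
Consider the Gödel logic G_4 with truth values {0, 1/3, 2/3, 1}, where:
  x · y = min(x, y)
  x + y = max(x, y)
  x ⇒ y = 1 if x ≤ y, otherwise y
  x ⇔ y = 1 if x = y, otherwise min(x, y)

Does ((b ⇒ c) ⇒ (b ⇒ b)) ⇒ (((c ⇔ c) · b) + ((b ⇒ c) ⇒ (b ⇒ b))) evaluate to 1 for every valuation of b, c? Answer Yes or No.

b = 0, c = 0 ↦ 1
b = 0, c = 1/3 ↦ 1
b = 0, c = 2/3 ↦ 1
b = 0, c = 1 ↦ 1
b = 1/3, c = 0 ↦ 1
b = 1/3, c = 1/3 ↦ 1
b = 1/3, c = 2/3 ↦ 1
b = 1/3, c = 1 ↦ 1
b = 2/3, c = 0 ↦ 1
b = 2/3, c = 1/3 ↦ 1
b = 2/3, c = 2/3 ↦ 1
b = 2/3, c = 1 ↦ 1
b = 1, c = 0 ↦ 1
b = 1, c = 1/3 ↦ 1
b = 1, c = 2/3 ↦ 1
b = 1, c = 1 ↦ 1
Every assignment gives a value ≥ 1.

Yes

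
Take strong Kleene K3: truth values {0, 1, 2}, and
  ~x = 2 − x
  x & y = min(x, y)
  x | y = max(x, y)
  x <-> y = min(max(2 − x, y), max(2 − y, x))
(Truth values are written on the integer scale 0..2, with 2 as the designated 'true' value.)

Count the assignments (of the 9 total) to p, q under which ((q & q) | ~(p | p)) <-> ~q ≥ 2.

1

p = 0, q = 0 ↦ 2  ≥
p = 0, q = 1 ↦ 1  <
p = 0, q = 2 ↦ 0  <
p = 1, q = 0 ↦ 1  <
p = 1, q = 1 ↦ 1  <
p = 1, q = 2 ↦ 0  <
p = 2, q = 0 ↦ 0  <
p = 2, q = 1 ↦ 1  <
p = 2, q = 2 ↦ 0  <
So 1 of the 9 assignments meets the threshold.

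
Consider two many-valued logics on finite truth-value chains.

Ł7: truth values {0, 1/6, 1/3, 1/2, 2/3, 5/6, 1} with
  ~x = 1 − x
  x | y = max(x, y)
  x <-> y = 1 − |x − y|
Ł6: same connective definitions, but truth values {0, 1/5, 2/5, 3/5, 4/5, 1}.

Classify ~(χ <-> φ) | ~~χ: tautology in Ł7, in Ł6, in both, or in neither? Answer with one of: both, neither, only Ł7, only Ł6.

In Ł7: at φ = 0, χ = 0 the value is 0 — not a tautology.
In Ł6: at φ = 0, χ = 0 the value is 0 — not a tautology.

neither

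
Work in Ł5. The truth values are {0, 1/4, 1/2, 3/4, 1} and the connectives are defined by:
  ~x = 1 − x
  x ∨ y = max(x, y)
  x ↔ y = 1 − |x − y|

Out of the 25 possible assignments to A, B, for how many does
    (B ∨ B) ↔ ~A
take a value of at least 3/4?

13

value 1: 5 assignments (counts)
value 3/4: 8 assignments (counts)
value 1/2: 6 assignments
value 1/4: 4 assignments
value 0: 2 assignments
So 13 of the 25 assignments meet the threshold.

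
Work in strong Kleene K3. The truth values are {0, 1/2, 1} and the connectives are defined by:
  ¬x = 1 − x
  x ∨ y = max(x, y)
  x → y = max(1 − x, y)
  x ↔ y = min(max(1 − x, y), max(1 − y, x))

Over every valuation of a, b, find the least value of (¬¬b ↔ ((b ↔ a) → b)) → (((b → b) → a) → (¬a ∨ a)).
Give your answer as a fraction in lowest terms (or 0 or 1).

1/2

Take a = 1/2, b = 0:
¬b = ¬0 = 1
¬¬b = ¬1 = 0
b ↔ a = 0 ↔ 1/2 = 1/2
(b ↔ a) → b = 1/2 → 0 = 1/2
¬¬b ↔ ((b ↔ a) → b) = 0 ↔ 1/2 = 1/2
b → b = 0 → 0 = 1
(b → b) → a = 1 → 1/2 = 1/2
¬a = ¬1/2 = 1/2
¬a ∨ a = 1/2 ∨ 1/2 = 1/2
((b → b) → a) → (¬a ∨ a) = 1/2 → 1/2 = 1/2
(¬¬b ↔ ((b ↔ a) → b)) → (((b → b) → a) → (¬a ∨ a)) = 1/2 → 1/2 = 1/2
No assignment yields a value below 1/2, so this is the minimum.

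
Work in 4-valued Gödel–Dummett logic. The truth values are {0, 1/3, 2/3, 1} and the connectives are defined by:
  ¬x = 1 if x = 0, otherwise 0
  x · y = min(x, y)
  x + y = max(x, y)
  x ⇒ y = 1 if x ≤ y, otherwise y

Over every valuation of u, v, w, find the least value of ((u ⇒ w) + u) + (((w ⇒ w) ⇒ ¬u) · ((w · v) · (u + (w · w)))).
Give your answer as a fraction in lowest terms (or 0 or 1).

Take u = 1/3, v = 0, w = 0:
u ⇒ w = 1/3 ⇒ 0 = 0
(u ⇒ w) + u = 0 + 1/3 = 1/3
w ⇒ w = 0 ⇒ 0 = 1
¬u = ¬1/3 = 0
(w ⇒ w) ⇒ ¬u = 1 ⇒ 0 = 0
w · v = 0 · 0 = 0
w · w = 0 · 0 = 0
u + (w · w) = 1/3 + 0 = 1/3
(w · v) · (u + (w · w)) = 0 · 1/3 = 0
((w ⇒ w) ⇒ ¬u) · ((w · v) · (u + (w · w))) = 0 · 0 = 0
((u ⇒ w) + u) + (((w ⇒ w) ⇒ ¬u) · ((w · v) · (u + (w · w)))) = 1/3 + 0 = 1/3
No assignment yields a value below 1/3, so this is the minimum.

1/3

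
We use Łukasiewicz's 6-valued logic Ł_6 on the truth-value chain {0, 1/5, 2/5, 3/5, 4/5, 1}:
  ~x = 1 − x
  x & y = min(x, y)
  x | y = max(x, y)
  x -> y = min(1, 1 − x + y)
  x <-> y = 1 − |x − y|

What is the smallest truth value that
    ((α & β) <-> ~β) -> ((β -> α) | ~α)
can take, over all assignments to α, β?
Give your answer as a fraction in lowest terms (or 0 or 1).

Take α = 1/5, β = 4/5:
α & β = 1/5 & 4/5 = 1/5
~β = ~4/5 = 1/5
(α & β) <-> ~β = 1/5 <-> 1/5 = 1
β -> α = 4/5 -> 1/5 = 2/5
~α = ~1/5 = 4/5
(β -> α) | ~α = 2/5 | 4/5 = 4/5
((α & β) <-> ~β) -> ((β -> α) | ~α) = 1 -> 4/5 = 4/5
No assignment yields a value below 4/5, so this is the minimum.

4/5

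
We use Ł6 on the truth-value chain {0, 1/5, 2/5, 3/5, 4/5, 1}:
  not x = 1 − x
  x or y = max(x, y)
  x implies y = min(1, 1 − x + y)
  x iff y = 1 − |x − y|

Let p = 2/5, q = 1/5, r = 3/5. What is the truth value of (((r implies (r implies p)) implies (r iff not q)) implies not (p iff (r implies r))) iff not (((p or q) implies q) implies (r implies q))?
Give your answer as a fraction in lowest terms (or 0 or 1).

r implies p = 3/5 implies 2/5 = 4/5
r implies (r implies p) = 3/5 implies 4/5 = 1
not q = not 1/5 = 4/5
r iff not q = 3/5 iff 4/5 = 4/5
(r implies (r implies p)) implies (r iff not q) = 1 implies 4/5 = 4/5
r implies r = 3/5 implies 3/5 = 1
p iff (r implies r) = 2/5 iff 1 = 2/5
not (p iff (r implies r)) = not 2/5 = 3/5
((r implies (r implies p)) implies (r iff not q)) implies not (p iff (r implies r)) = 4/5 implies 3/5 = 4/5
p or q = 2/5 or 1/5 = 2/5
(p or q) implies q = 2/5 implies 1/5 = 4/5
r implies q = 3/5 implies 1/5 = 3/5
((p or q) implies q) implies (r implies q) = 4/5 implies 3/5 = 4/5
not (((p or q) implies q) implies (r implies q)) = not 4/5 = 1/5
(((r implies (r implies p)) implies (r iff not q)) implies not (p iff (r implies r))) iff not (((p or q) implies q) implies (r implies q)) = 4/5 iff 1/5 = 2/5

2/5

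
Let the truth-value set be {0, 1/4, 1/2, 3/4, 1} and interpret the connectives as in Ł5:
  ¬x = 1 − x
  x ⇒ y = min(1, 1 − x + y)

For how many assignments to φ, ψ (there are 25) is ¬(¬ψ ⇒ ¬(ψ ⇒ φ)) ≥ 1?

value 1: 5 assignments (counts)
value 3/4: 4 assignments
value 1/2: 4 assignments
value 1/4: 3 assignments
value 0: 9 assignments
So 5 of the 25 assignments meet the threshold.

5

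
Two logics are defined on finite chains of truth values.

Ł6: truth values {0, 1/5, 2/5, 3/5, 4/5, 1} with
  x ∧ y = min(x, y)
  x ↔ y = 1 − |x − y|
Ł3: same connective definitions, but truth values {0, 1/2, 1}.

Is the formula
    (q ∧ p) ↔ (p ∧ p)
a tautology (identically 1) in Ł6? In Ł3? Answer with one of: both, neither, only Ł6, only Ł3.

neither

In Ł6: at p = 1/5, q = 0 the value is 4/5 — not a tautology.
In Ł3: at p = 1/2, q = 0 the value is 1/2 — not a tautology.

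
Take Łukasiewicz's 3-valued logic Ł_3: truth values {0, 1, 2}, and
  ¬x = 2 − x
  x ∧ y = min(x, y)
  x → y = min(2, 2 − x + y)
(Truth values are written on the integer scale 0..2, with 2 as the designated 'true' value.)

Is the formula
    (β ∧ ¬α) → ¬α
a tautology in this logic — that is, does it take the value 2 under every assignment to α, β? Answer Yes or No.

Yes

α = 0, β = 0 ↦ 2
α = 0, β = 1 ↦ 2
α = 0, β = 2 ↦ 2
α = 1, β = 0 ↦ 2
α = 1, β = 1 ↦ 2
α = 1, β = 2 ↦ 2
α = 2, β = 0 ↦ 2
α = 2, β = 1 ↦ 2
α = 2, β = 2 ↦ 2
Every assignment gives a value ≥ 2.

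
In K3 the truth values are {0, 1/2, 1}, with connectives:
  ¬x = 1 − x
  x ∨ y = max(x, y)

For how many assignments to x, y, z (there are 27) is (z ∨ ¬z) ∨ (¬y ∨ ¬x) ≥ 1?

23

value 1: 23 assignments (counts)
value 1/2: 4 assignments
So 23 of the 27 assignments meet the threshold.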